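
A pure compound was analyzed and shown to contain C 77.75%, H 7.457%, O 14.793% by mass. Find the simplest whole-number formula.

Assume 100 g: 77.75 g C, 7.457 g H, 14.793 g O.
C: 77.75 g ÷ 12.01 g/mol = 6.474 mol
H: 7.457 g ÷ 1.008 g/mol = 7.398 mol
O: 14.793 g ÷ 16.00 g/mol = 0.9246 mol
Smallest is O at 0.9246 mol; normalising gives C 7.002, H 8.001, O 1.000
→ C7H8O

C7H8O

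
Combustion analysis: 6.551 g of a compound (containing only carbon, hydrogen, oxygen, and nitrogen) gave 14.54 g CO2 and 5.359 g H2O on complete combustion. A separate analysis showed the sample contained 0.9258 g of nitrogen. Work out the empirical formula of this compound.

mol C = 14.54 / 44.01 = 0.3304; mass C = 0.3304 × 12.01 = 3.968 g
mol H = 2 × (5.359 / 18.02) = 0.5948; mass H = 0.5948 × 1.008 = 0.5995 g
mol N = 0.9258 / 14.01 = 0.06608
mass O = 6.551 − (5.493) = 1.058 g → mol O = 0.06611
Smallest is N at 0.06608 mol; normalising gives C 5.000, H 9.001, N 1.000, O 1.000
Ratio ≈ 5:9:1:1, so the empirical formula is C5H9NO

C5H9NO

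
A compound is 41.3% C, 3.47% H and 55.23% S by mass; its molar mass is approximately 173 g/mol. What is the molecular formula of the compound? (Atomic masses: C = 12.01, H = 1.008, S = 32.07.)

C6H6S3

Assume 100 g: 41.3 g C, 3.47 g H, 55.23 g S.
C: 41.3 g ÷ 12.01 g/mol = 3.439 mol
H: 3.47 g ÷ 1.008 g/mol = 3.442 mol
S: 55.23 g ÷ 32.07 g/mol = 1.722 mol
Divide by the smallest (1.722 mol S): C 1.997, H 1.999, S 1.000
Ratio ≈ 2:2:1, so the empirical formula is C2H2S
Empirical-formula mass = 58.11 g/mol
n = 173 / 58.11 = 2.98 ≈ 3
Molecular formula = (C2H2S)×3 = C6H6S3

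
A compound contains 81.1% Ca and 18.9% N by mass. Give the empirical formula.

Ca3N2

Assume 100 g: 81.1 g Ca, 18.9 g N.
Moles — Ca: 81.1 / 40.08 = 2.023 mol; N: 18.9 / 14.01 = 1.349 mol
Divide by the smallest (1.349 mol N): Ca 1.500, N 1.000
×2: Ca 3.00, N 2.00 → Ca3N2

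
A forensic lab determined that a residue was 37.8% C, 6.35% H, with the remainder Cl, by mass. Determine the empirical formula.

C2H4Cl

Assume 100 g: 37.8 g C, 6.35 g H, 55.85 g Cl.
C: 37.8 g ÷ 12.01 g/mol = 3.147 mol
H: 6.35 g ÷ 1.008 g/mol = 6.3 mol
Cl: 55.85 g ÷ 35.45 g/mol = 1.575 mol
Smallest is Cl at 1.575 mol; normalising gives C 1.998, H 3.999, Cl 1.000
→ C2H4Cl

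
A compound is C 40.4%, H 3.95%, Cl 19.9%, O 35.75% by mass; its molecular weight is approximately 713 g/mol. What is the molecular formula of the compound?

Assume 100 g: 40.4 g C, 3.95 g H, 19.9 g Cl, 35.75 g O.
n(C) = 40.4/12.01 = 3.364, n(H) = 3.95/1.008 = 3.919, n(Cl) = 19.9/35.45 = 0.5614, n(O) = 35.75/16.00 = 2.234
Smallest is Cl at 0.5614 mol; normalising gives C 5.992, H 6.981, Cl 1.000, O 3.980
Ratio ≈ 6:7:1:4, so the empirical formula is C6H7ClO4
Empirical-formula mass = 178.57 g/mol
n = 713 / 178.57 = 3.99 ≈ 4
Molecular formula = (C6H7ClO4)×4 = C24H28Cl4O16

C24H28Cl4O16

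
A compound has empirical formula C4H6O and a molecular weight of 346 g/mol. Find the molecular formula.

Empirical-formula mass = 70.09 g/mol
n = 346 / 70.09 = 4.94 ≈ 5
Molecular formula = (C4H6O)5 = C20H30O5

C20H30O5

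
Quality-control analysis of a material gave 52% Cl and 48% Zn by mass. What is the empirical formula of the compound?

Cl2Zn

Assume 100 g: 52 g Cl, 48 g Zn.
Cl: 52 g ÷ 35.45 g/mol = 1.467 mol
Zn: 48 g ÷ 65.38 g/mol = 0.7342 mol
Ratios (÷ 0.7342): Cl 1.998, Zn 1.000
Ratio ≈ 2:1, so the empirical formula is Cl2Zn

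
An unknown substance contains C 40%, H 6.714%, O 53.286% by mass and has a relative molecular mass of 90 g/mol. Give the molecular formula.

C3H6O3

Assume 100 g: 40 g C, 6.714 g H, 53.286 g O.
Moles — C: 40 / 12.01 = 3.331 mol; H: 6.714 / 1.008 = 6.661 mol; O: 53.286 / 16.00 = 3.33 mol
Smallest is O at 3.33 mol; normalising gives C 1.000, H 2.000, O 1.000
→ CH2O
Empirical-formula mass = 30.03 g/mol
n = 90 / 30.03 = 3.00 ≈ 3
Molecular formula = (CH2O)×3 = C3H6O3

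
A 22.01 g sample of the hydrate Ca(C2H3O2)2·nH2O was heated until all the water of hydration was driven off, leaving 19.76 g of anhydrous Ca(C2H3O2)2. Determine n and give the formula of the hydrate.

Mass of water lost = 22.01 − 19.76 = 2.25 g → 2.25 / 18.02 = 0.1249 mol H2O
Molar mass of Ca(C2H3O2)2 = 158.17 g/mol → mol Ca(C2H3O2)2 = 19.76 / 158.17 = 0.1249
n = 0.1249 / 0.1249 = 1.00 ≈ 1 → Ca(C2H3O2)2·H2O

Ca(C2H3O2)2·H2O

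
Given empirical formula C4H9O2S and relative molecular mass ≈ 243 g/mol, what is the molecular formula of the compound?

Empirical-formula mass = 121.18 g/mol
n = 243 / 121.18 = 2.01 ≈ 2
Molecular formula = (C4H9O2S)2 = C8H18O4S2

C8H18O4S2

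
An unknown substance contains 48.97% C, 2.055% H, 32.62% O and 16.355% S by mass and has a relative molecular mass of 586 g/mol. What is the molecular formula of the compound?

Assume 100 g: 48.97 g C, 2.055 g H, 32.62 g O, 16.355 g S.
Moles — C: 48.97 / 12.01 = 4.077 mol; H: 2.055 / 1.008 = 2.039 mol; O: 32.62 / 16.00 = 2.039 mol; S: 16.355 / 32.07 = 0.51 mol
Divide by the smallest (0.51 mol S): C 7.995, H 3.998, O 3.998, S 1.000
→ C8H4O4S
Empirical-formula mass = 196.18 g/mol
n = 586 / 196.18 = 2.99 ≈ 3
Molecular formula = (C8H4O4S)×3 = C24H12O12S3

C24H12O12S3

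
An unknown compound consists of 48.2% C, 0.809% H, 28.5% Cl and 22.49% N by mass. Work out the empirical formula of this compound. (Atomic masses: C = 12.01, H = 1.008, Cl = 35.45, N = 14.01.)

C5HClN2

Assume 100 g: 48.2 g C, 0.809 g H, 28.5 g Cl, 22.49 g N.
Moles — C: 48.2 / 12.01 = 4.013 mol; H: 0.809 / 1.008 = 0.8026 mol; Cl: 28.5 / 35.45 = 0.8039 mol; N: 22.49 / 14.01 = 1.605 mol
Smallest is H at 0.8026 mol; normalising gives C 5.001, H 1.000, Cl 1.002, N 2.000
Ratio ≈ 5:1:1:2, so the empirical formula is C5HClN2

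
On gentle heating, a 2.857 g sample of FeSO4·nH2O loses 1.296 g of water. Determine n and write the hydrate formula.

FeSO4·7H2O

Mass of anhydrous FeSO4 = 2.857 − 1.296 = 1.561 g
mol H2O = 1.296 / 18.02 = 0.07192
Molar mass of FeSO4 = 151.92 g/mol → mol FeSO4 = 1.561 / 151.92 = 0.01028
n = 0.07192 / 0.01028 = 7.00 ≈ 7 → FeSO4·7H2O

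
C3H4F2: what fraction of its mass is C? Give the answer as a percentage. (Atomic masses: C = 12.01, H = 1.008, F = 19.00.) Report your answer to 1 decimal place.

Molar mass = 3(12.01) + 4(1.008) + 2(19.00) = 78.062 g/mol
Mass of C per mole = 3 × 12.01 = 36.030 g
% C = 36.030 / 78.062 × 100 = 46.2%

46.2%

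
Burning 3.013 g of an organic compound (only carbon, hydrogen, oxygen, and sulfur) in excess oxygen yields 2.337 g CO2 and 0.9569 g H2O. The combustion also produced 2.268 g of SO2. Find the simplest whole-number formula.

C3H6O4S2

mol C = 2.337 / 44.01 = 0.05310; mass C = 0.05310 × 12.01 = 0.6377 g
mol H = 2 × (0.9569 / 18.02) = 0.1062; mass H = 0.1062 × 1.008 = 0.1071 g
mol S = 2.268 / 64.07 = 0.03540; mass S = 1.135 g
mass O = 3.013 − (1.880) = 1.133 g → mol O = 0.07081
Divide by the smallest (0.0354 mol S): C 1.500, H 3.000, O 2.000, S 1.000
×2: C 3.00, H 6.00, O 4.00, S 2.00 → C3H6O4S2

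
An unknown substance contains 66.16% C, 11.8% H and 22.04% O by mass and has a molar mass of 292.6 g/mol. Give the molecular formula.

C16H34O4

Assume 100 g: 66.16 g C, 11.8 g H, 22.04 g O.
n(C) = 66.16/12.01 = 5.509, n(H) = 11.8/1.008 = 11.71, n(O) = 22.04/16.00 = 1.377
Ratios (÷ 1.377): C 3.999, H 8.498, O 1.000
×2: C 8.00, H 17.00, O 2.00 → C8H17O2
Empirical-formula mass = 145.22 g/mol
n = 292.6 / 145.22 = 2.01 ≈ 2
Molecular formula = (C8H17O2)×2 = C16H34O4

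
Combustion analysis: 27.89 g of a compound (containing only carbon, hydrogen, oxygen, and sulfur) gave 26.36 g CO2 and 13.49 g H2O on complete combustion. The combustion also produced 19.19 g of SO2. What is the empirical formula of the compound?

C2H5O2S

mol C = 26.36 / 44.01 = 0.5990; mass C = 0.5990 × 12.01 = 7.193 g
mol H = 2 × (13.49 / 18.02) = 1.497; mass H = 1.497 × 1.008 = 1.509 g
mol S = 19.19 / 64.07 = 0.2995; mass S = 9.605 g
mass O = 27.89 − (18.31) = 9.582 g → mol O = 0.5989
Ratios (÷ 0.2995): C 2.000, H 4.999, O 1.999, S 1.000
≈ 2:5:2:1 → C2H5O2S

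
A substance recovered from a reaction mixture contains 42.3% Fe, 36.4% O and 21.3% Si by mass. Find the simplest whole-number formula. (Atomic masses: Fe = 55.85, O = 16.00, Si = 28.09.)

FeO3Si

Assume 100 g: 42.3 g Fe, 36.4 g O, 21.3 g Si.
n(Fe) = 42.3/55.85 = 0.7574, n(O) = 36.4/16.00 = 2.275, n(Si) = 21.3/28.09 = 0.7583
Ratios (÷ 0.7574): Fe 1.000, O 3.004, Si 1.001
→ FeO3Si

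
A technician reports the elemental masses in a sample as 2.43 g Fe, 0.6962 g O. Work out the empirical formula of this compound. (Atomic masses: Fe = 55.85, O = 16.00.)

Moles — Fe: 2.43 / 55.85 = 0.04351 mol; O: 0.6962 / 16.00 = 0.04351 mol
Smallest is Fe at 0.04351 mol; normalising gives Fe 1.000, O 1.000
→ FeO

FeO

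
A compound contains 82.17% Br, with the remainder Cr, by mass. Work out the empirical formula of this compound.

Assume 100 g: 82.17 g Br, 17.83 g Cr.
Br: 82.17 g ÷ 79.90 g/mol = 1.028 mol
Cr: 17.83 g ÷ 52.00 g/mol = 0.3429 mol
Divide by the smallest (0.3429 mol Cr): Br 2.999, Cr 1.000
≈ 3:1 → Br3Cr

Br3Cr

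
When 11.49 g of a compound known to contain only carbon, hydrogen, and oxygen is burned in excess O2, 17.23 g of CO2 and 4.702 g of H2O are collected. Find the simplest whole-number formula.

C3H4O3

mol C = 17.23 / 44.01 = 0.3915; mass C = 0.3915 × 12.01 = 4.702 g
mol H = 2 × (4.702 / 18.02) = 0.5219; mass H = 0.5219 × 1.008 = 0.5260 g
mass O = 11.49 − (5.228) = 6.262 g → mol O = 0.3914
Smallest is O at 0.3914 mol; normalising gives C 1.000, H 1.333, O 1.000
Scaling by 3: C 3.00, H 4.00, O 3.00 → C3H4O3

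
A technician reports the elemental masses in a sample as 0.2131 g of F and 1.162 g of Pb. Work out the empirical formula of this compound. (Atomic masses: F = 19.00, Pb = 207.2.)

n(F) = 0.2131/19.00 = 0.01122, n(Pb) = 1.162/207.2 = 0.005608
Ratios (÷ 0.005608): F 2.000, Pb 1.000
→ F2Pb

F2Pb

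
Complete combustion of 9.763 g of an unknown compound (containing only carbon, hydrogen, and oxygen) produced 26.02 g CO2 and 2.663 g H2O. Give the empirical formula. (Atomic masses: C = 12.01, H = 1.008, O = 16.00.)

mol C = 26.02 / 44.01 = 0.5912; mass C = 0.5912 × 12.01 = 7.101 g
mol H = 2 × (2.663 / 18.02) = 0.2956; mass H = 0.2956 × 1.008 = 0.2979 g
mass O = 9.763 − (7.399) = 2.364 g → mol O = 0.1478
Ratios (÷ 0.1478): C 4.001, H 2.000, O 1.000
Ratio ≈ 4:2:1, so the empirical formula is C4H2O

C4H2O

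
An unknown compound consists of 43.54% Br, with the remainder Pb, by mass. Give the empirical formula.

Br2Pb

Assume 100 g: 43.54 g Br, 56.46 g Pb.
n(Br) = 43.54/79.90 = 0.5449, n(Pb) = 56.46/207.2 = 0.2725
Ratios (÷ 0.2725): Br 2.000, Pb 1.000
→ Br2Pb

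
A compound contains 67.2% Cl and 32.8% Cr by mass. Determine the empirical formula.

Assume 100 g: 67.2 g Cl, 32.8 g Cr.
n(Cl) = 67.2/35.45 = 1.896, n(Cr) = 32.8/52.00 = 0.6308
Ratios (÷ 0.6308): Cl 3.005, Cr 1.000
≈ 3:1 → Cl3Cr

Cl3Cr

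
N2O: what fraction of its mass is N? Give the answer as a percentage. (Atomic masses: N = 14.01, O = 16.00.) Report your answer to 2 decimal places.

63.65%

Molar mass = 2(14.01) + 1(16.00) = 44.020 g/mol
Mass of N per mole = 2 × 14.01 = 28.020 g
% N = 28.020 / 44.020 × 100 = 63.65%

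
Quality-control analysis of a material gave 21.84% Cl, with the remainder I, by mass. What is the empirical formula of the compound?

ClI

Assume 100 g: 21.84 g Cl, 78.16 g I.
n(Cl) = 21.84/35.45 = 0.6161, n(I) = 78.16/126.90 = 0.6159
Ratios (÷ 0.6159): Cl 1.000, I 1.000
Ratio ≈ 1:1, so the empirical formula is ClI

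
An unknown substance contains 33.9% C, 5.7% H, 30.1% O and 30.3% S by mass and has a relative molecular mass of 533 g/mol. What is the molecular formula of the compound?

Assume 100 g: 33.9 g C, 5.7 g H, 30.1 g O, 30.3 g S.
n(C) = 33.9/12.01 = 2.823, n(H) = 5.7/1.008 = 5.655, n(O) = 30.1/16.00 = 1.881, n(S) = 30.3/32.07 = 0.9448
Divide by the smallest (0.9448 mol S): C 2.988, H 5.985, O 1.991, S 1.000
Ratio ≈ 3:6:2:1, so the empirical formula is C3H6O2S
Empirical-formula mass = 106.15 g/mol
n = 533 / 106.15 = 5.02 ≈ 5
Molecular formula = (C3H6O2S)×5 = C15H30O10S5

C15H30O10S5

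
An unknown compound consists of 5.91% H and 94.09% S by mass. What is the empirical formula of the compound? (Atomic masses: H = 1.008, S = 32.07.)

Assume 100 g: 5.91 g H, 94.09 g S.
Moles — H: 5.91 / 1.008 = 5.863 mol; S: 94.09 / 32.07 = 2.934 mol
Ratios (÷ 2.934): H 1.998, S 1.000
≈ 2:1 → H2S

H2S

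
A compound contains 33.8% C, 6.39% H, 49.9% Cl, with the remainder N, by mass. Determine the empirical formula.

Assume 100 g: 33.8 g C, 6.39 g H, 49.9 g Cl, 9.91 g N.
Moles — C: 33.8 / 12.01 = 2.814 mol; H: 6.39 / 1.008 = 6.339 mol; Cl: 49.9 / 35.45 = 1.408 mol; N: 9.91 / 14.01 = 0.7074 mol
Ratios (÷ 0.7074): C 3.979, H 8.962, Cl 1.990, N 1.000
Ratio ≈ 4:9:2:1, so the empirical formula is C4H9Cl2N

C4H9Cl2N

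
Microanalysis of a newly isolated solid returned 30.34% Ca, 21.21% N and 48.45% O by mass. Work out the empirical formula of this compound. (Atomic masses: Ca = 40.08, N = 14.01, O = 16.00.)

Assume 100 g: 30.34 g Ca, 21.21 g N, 48.45 g O.
Moles — Ca: 30.34 / 40.08 = 0.757 mol; N: 21.21 / 14.01 = 1.514 mol; O: 48.45 / 16.00 = 3.028 mol
Smallest is Ca at 0.757 mol; normalising gives Ca 1.000, N 2.000, O 4.000
→ CaN2O4

CaN2O4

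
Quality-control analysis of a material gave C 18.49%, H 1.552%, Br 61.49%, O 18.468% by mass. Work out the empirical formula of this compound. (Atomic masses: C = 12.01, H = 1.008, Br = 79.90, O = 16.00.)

C4H4Br2O3

Assume 100 g: 18.49 g C, 1.552 g H, 61.49 g Br, 18.468 g O.
C: 18.49 g ÷ 12.01 g/mol = 1.54 mol
H: 1.552 g ÷ 1.008 g/mol = 1.54 mol
Br: 61.49 g ÷ 79.90 g/mol = 0.7696 mol
O: 18.468 g ÷ 16.00 g/mol = 1.154 mol
Ratios (÷ 0.7696): C 2.000, H 2.001, Br 1.000, O 1.500
Scaling by 2: C 4.00, H 4.00, Br 2.00, O 3.00 → C4H4Br2O3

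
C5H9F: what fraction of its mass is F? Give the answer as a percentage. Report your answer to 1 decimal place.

Molar mass = 5(12.01) + 9(1.008) + 1(19.00) = 88.122 g/mol
Mass of F per mole = 1 × 19.00 = 19.000 g
% F = 19.000 / 88.122 × 100 = 21.6%

21.6%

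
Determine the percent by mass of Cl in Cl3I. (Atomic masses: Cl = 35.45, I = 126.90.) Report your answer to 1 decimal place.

Molar mass = 3(35.45) + 1(126.90) = 233.250 g/mol
Mass of Cl per mole = 3 × 35.45 = 106.350 g
% Cl = 106.350 / 233.250 × 100 = 45.6%

45.6%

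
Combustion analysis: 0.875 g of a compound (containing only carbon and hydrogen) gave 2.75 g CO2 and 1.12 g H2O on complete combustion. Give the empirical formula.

CH2

mol C = 2.75 / 44.01 = 0.06249; mass C = 0.06249 × 12.01 = 0.7505 g
mol H = 2 × (1.12 / 18.02) = 0.1243; mass H = 0.1243 × 1.008 = 0.1253 g
Ratios (÷ 0.06249): C 1.000, H 1.989
≈ 1:2 → CH2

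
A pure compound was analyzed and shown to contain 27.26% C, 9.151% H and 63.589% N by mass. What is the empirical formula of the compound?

CH4N2

Assume 100 g: 27.26 g C, 9.151 g H, 63.589 g N.
Moles — C: 27.26 / 12.01 = 2.27 mol; H: 9.151 / 1.008 = 9.078 mol; N: 63.589 / 14.01 = 4.539 mol
Divide by the smallest (2.27 mol C): C 1.000, H 4.000, N 2.000
→ CH4N2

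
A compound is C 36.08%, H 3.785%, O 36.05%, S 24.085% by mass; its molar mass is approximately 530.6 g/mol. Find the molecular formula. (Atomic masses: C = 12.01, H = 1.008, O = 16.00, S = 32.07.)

Assume 100 g: 36.08 g C, 3.785 g H, 36.05 g O, 24.085 g S.
n(C) = 36.08/12.01 = 3.004, n(H) = 3.785/1.008 = 3.755, n(O) = 36.05/16.00 = 2.253, n(S) = 24.085/32.07 = 0.751
Divide by the smallest (0.751 mol S): C 4.000, H 5.000, O 3.000, S 1.000
≈ 4:5:3:1 → C4H5O3S
Empirical-formula mass = 133.15 g/mol
n = 530.6 / 133.15 = 3.98 ≈ 4
Molecular formula = (C4H5O3S)×4 = C16H20O12S4

C16H20O12S4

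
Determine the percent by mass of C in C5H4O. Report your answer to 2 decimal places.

74.99%

Molar mass = 5(12.01) + 4(1.008) + 1(16.00) = 80.082 g/mol
Mass of C per mole = 5 × 12.01 = 60.050 g
% C = 60.050 / 80.082 × 100 = 74.99%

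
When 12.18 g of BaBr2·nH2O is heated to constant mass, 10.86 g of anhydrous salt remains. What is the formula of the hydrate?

BaBr2·2H2O

Mass of water lost = 12.18 − 10.86 = 1.32 g → 1.32 / 18.02 = 0.07325 mol H2O
Molar mass of BaBr2 = 297.13 g/mol → mol BaBr2 = 10.86 / 297.13 = 0.03655
n = 0.07325 / 0.03655 = 2.00 ≈ 2 → BaBr2·2H2O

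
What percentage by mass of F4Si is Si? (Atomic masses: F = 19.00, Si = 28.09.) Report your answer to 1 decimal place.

Molar mass = 4(19.00) + 1(28.09) = 104.090 g/mol
Mass of Si per mole = 1 × 28.09 = 28.090 g
% Si = 28.090 / 104.090 × 100 = 27.0%

27.0%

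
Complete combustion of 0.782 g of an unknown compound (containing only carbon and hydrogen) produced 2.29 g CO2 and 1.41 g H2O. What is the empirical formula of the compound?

CH3

mol C = 2.29 / 44.01 = 0.05203; mass C = 0.05203 × 12.01 = 0.6249 g
mol H = 2 × (1.41 / 18.02) = 0.1565; mass H = 0.1565 × 1.008 = 0.1577 g
Ratios (÷ 0.05203): C 1.000, H 3.008
→ CH3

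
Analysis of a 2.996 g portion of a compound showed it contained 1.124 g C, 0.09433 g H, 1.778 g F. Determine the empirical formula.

n(C) = 1.124/12.01 = 0.09359, n(H) = 0.09433/1.008 = 0.09358, n(F) = 1.778/19.00 = 0.09358
Smallest is F at 0.09358 mol; normalising gives C 1.000, H 1.000, F 1.000
≈ 1:1:1 → CHF

CHF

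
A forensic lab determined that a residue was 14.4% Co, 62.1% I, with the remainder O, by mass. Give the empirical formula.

Assume 100 g: 14.4 g Co, 62.1 g I, 23.5 g O.
Co: 14.4 g ÷ 58.93 g/mol = 0.2444 mol
I: 62.1 g ÷ 126.90 g/mol = 0.4894 mol
O: 23.5 g ÷ 16.00 g/mol = 1.469 mol
Smallest is Co at 0.2444 mol; normalising gives Co 1.000, I 2.003, O 6.011
≈ 1:2:6 → CoI2O6

CoI2O6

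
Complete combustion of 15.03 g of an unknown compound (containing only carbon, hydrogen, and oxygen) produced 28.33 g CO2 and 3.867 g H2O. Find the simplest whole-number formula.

C3H2O2

mol C = 28.33 / 44.01 = 0.6437; mass C = 0.6437 × 12.01 = 7.731 g
mol H = 2 × (3.867 / 18.02) = 0.4292; mass H = 0.4292 × 1.008 = 0.4326 g
mass O = 15.03 − (8.164) = 6.866 g → mol O = 0.4291
Ratios (÷ 0.4291): C 1.500, H 1.000, O 1.000
×2: C 3.00, H 2.00, O 2.00 → C3H2O2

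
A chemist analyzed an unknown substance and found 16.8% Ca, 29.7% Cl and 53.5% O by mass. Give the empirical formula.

Assume 100 g: 16.8 g Ca, 29.7 g Cl, 53.5 g O.
n(Ca) = 16.8/40.08 = 0.4192, n(Cl) = 29.7/35.45 = 0.8378, n(O) = 53.5/16.00 = 3.344
Ratios (÷ 0.4192): Ca 1.000, Cl 1.999, O 7.977
Ratio ≈ 1:2:8, so the empirical formula is CaCl2O8

CaCl2O8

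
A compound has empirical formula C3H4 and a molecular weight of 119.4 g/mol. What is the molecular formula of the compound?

C9H12

Empirical-formula mass = 40.06 g/mol
n = 119.4 / 40.06 = 2.98 ≈ 3
Molecular formula = (C3H4)3 = C9H12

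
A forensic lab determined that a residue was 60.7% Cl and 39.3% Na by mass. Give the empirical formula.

Assume 100 g: 60.7 g Cl, 39.3 g Na.
n(Cl) = 60.7/35.45 = 1.712, n(Na) = 39.3/22.99 = 1.709
Divide by the smallest (1.709 mol Na): Cl 1.002, Na 1.000
Ratio ≈ 1:1, so the empirical formula is ClNa

ClNa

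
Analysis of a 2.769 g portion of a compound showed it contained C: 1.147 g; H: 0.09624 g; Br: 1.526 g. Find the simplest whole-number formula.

C: 1.147 g ÷ 12.01 g/mol = 0.0955 mol
H: 0.09624 g ÷ 1.008 g/mol = 0.09548 mol
Br: 1.526 g ÷ 79.90 g/mol = 0.0191 mol
Ratios (÷ 0.0191): C 5.000, H 4.999, Br 1.000
→ C5H5Br

C5H5Br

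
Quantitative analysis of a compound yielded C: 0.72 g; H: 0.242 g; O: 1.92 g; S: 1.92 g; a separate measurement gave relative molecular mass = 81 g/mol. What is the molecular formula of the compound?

n(C) = 0.72/12.01 = 0.05995, n(H) = 0.242/1.008 = 0.2401, n(O) = 1.92/16.00 = 0.12, n(S) = 1.92/32.07 = 0.05987
Divide by the smallest (0.05987 mol S): C 1.001, H 4.010, O 2.004, S 1.000
→ CH4O2S
Empirical-formula mass = 80.11 g/mol
n = 81 / 80.11 = 1.01 ≈ 1
Molecular formula = empirical formula = CH4O2S

CH4O2S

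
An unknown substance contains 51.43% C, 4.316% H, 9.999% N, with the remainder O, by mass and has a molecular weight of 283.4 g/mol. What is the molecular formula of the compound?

Assume 100 g: 51.43 g C, 4.316 g H, 9.999 g N, 34.255 g O.
n(C) = 51.43/12.01 = 4.282, n(H) = 4.316/1.008 = 4.282, n(N) = 9.999/14.01 = 0.7137, n(O) = 34.255/16.00 = 2.141
Divide by the smallest (0.7137 mol N): C 6.000, H 5.999, N 1.000, O 3.000
→ C6H6NO3
Empirical-formula mass = 140.12 g/mol
n = 283.4 / 140.12 = 2.02 ≈ 2
Molecular formula = (C6H6NO3)×2 = C12H12N2O6

C12H12N2O6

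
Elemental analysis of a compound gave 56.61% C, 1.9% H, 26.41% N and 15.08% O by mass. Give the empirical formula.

Assume 100 g: 56.61 g C, 1.9 g H, 26.41 g N, 15.08 g O.
C: 56.61 g ÷ 12.01 g/mol = 4.714 mol
H: 1.9 g ÷ 1.008 g/mol = 1.885 mol
N: 26.41 g ÷ 14.01 g/mol = 1.885 mol
O: 15.08 g ÷ 16.00 g/mol = 0.9425 mol
Ratios (÷ 0.9425): C 5.001, H 2.000, N 2.000, O 1.000
→ C5H2N2O

C5H2N2O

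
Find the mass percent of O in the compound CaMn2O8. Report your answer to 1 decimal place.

Molar mass = 1(40.08) + 2(54.94) + 8(16.00) = 277.960 g/mol
Mass of O per mole = 8 × 16.00 = 128.000 g
% O = 128.000 / 277.960 × 100 = 46.0%

46.0%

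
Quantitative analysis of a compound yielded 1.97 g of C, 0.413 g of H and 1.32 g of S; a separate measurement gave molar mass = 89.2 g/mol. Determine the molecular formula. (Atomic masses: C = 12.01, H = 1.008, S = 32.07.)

n(C) = 1.97/12.01 = 0.164, n(H) = 0.413/1.008 = 0.4097, n(S) = 1.32/32.07 = 0.04116
Ratios (÷ 0.04116): C 3.985, H 9.954, S 1.000
→ C4H10S
Empirical-formula mass = 90.19 g/mol
n = 89.2 / 90.19 = 0.99 ≈ 1
Molecular formula = empirical formula = C4H10S

C4H10S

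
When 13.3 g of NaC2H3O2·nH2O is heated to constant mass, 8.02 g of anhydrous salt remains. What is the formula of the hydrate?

NaC2H3O2·3H2O

Mass of water lost = 13.3 − 8.02 = 5.28 g → 5.28 / 18.02 = 0.293 mol H2O
Molar mass of NaC2H3O2 = 82.03 g/mol → mol NaC2H3O2 = 8.02 / 82.03 = 0.09776
n = 0.293 / 0.09776 = 3.00 ≈ 3 → NaC2H3O2·3H2O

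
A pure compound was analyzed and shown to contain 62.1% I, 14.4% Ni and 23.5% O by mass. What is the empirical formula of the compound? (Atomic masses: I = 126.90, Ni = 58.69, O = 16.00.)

I2NiO6

Assume 100 g: 62.1 g I, 14.4 g Ni, 23.5 g O.
n(I) = 62.1/126.90 = 0.4894, n(Ni) = 14.4/58.69 = 0.2454, n(O) = 23.5/16.00 = 1.469
Smallest is Ni at 0.2454 mol; normalising gives I 1.994, Ni 1.000, O 5.986
≈ 2:1:6 → I2NiO6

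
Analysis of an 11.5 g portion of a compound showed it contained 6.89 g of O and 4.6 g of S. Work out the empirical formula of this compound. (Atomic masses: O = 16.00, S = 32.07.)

O3S

Moles — O: 6.89 / 16.00 = 0.4306 mol; S: 4.6 / 32.07 = 0.1434 mol
Ratios (÷ 0.1434): O 3.002, S 1.000
Ratio ≈ 3:1, so the empirical formula is O3S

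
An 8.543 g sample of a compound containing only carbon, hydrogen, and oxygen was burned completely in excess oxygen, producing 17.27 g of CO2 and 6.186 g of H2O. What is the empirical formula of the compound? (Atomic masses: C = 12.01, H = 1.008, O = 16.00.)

mol C = 17.27 / 44.01 = 0.3924; mass C = 0.3924 × 12.01 = 4.713 g
mol H = 2 × (6.186 / 18.02) = 0.6866; mass H = 0.6866 × 1.008 = 0.6921 g
mass O = 8.543 − (5.405) = 3.138 g → mol O = 0.1961
Smallest is O at 0.1961 mol; normalising gives C 2.001, H 3.501, O 1.000
Scaling by 2: C 4.00, H 7.00, O 2.00 → C4H7O2

C4H7O2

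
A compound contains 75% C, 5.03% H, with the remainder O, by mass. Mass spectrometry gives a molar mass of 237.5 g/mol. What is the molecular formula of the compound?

Assume 100 g: 75 g C, 5.03 g H, 19.97 g O.
Moles — C: 75 / 12.01 = 6.245 mol; H: 5.03 / 1.008 = 4.99 mol; O: 19.97 / 16.00 = 1.248 mol
Divide by the smallest (1.248 mol O): C 5.003, H 3.998, O 1.000
Ratio ≈ 5:4:1, so the empirical formula is C5H4O
Empirical-formula mass = 80.08 g/mol
n = 237.5 / 80.08 = 2.97 ≈ 3
Molecular formula = (C5H4O)×3 = C15H12O3

C15H12O3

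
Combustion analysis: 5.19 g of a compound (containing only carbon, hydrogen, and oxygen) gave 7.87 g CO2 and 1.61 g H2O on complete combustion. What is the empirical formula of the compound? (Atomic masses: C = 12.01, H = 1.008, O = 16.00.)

CHO

mol C = 7.87 / 44.01 = 0.1788; mass C = 0.1788 × 12.01 = 2.148 g
mol H = 2 × (1.61 / 18.02) = 0.1787; mass H = 0.1787 × 1.008 = 0.1801 g
mass O = 5.19 − (2.328) = 2.862 g → mol O = 0.1789
Ratios (÷ 0.1787): C 1.001, H 1.000, O 1.001
→ CHO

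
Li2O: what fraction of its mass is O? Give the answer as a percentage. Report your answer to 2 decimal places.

53.55%

Molar mass = 2(6.94) + 1(16.00) = 29.880 g/mol
Mass of O per mole = 1 × 16.00 = 16.000 g
% O = 16.000 / 29.880 × 100 = 53.55%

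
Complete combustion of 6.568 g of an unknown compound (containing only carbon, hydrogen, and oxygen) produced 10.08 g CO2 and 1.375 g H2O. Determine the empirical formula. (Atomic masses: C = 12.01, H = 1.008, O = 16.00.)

C3H2O3

mol C = 10.08 / 44.01 = 0.2290; mass C = 0.2290 × 12.01 = 2.751 g
mol H = 2 × (1.375 / 18.02) = 0.1526; mass H = 0.1526 × 1.008 = 0.1538 g
mass O = 6.568 − (2.905) = 3.663 g → mol O = 0.2290
Ratios (÷ 0.1526): C 1.501, H 1.000, O 1.500
Scaling by 2: C 3.00, H 2.00, O 3.00 → C3H2O3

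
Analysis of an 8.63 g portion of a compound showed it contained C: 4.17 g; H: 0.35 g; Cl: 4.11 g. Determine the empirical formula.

C3H3Cl

n(C) = 4.17/12.01 = 0.3472, n(H) = 0.35/1.008 = 0.3472, n(Cl) = 4.11/35.45 = 0.1159
Ratios (÷ 0.1159): C 2.995, H 2.995, Cl 1.000
Ratio ≈ 3:3:1, so the empirical formula is C3H3Cl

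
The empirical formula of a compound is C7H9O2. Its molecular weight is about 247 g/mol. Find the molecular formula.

C14H18O4

Empirical-formula mass = 125.14 g/mol
n = 247 / 125.14 = 1.97 ≈ 2
Molecular formula = (C7H9O2)2 = C14H18O4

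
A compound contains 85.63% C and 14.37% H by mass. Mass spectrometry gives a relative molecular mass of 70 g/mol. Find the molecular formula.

C5H10

Assume 100 g: 85.63 g C, 14.37 g H.
Moles — C: 85.63 / 12.01 = 7.13 mol; H: 14.37 / 1.008 = 14.26 mol
Smallest is C at 7.13 mol; normalising gives C 1.000, H 1.999
Ratio ≈ 1:2, so the empirical formula is CH2
Empirical-formula mass = 14.03 g/mol
n = 70 / 14.03 = 4.99 ≈ 5
Molecular formula = (CH2)×5 = C5H10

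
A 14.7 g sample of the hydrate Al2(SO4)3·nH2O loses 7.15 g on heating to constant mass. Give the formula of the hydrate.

Al2(SO4)3·18H2O

Mass of anhydrous Al2(SO4)3 = 14.7 − 7.15 = 7.55 g
mol H2O = 7.15 / 18.02 = 0.3968
Molar mass of Al2(SO4)3 = 342.17 g/mol → mol Al2(SO4)3 = 7.55 / 342.17 = 0.02207
n = 0.3968 / 0.02207 = 17.98 ≈ 18 → Al2(SO4)3·18H2O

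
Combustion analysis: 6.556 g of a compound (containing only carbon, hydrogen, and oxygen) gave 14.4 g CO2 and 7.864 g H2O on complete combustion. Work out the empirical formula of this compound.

mol C = 14.4 / 44.01 = 0.3272; mass C = 0.3272 × 12.01 = 3.930 g
mol H = 2 × (7.864 / 18.02) = 0.8728; mass H = 0.8728 × 1.008 = 0.8798 g
mass O = 6.556 − (4.809) = 1.747 g → mol O = 0.1092
Ratios (÷ 0.1092): C 2.997, H 7.996, O 1.000
→ C3H8O

C3H8O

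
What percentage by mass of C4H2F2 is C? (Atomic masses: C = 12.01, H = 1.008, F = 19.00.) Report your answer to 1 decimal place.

Molar mass = 4(12.01) + 2(1.008) + 2(19.00) = 88.056 g/mol
Mass of C per mole = 4 × 12.01 = 48.040 g
% C = 48.040 / 88.056 × 100 = 54.6%

54.6%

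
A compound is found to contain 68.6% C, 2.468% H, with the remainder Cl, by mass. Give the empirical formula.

Assume 100 g: 68.6 g C, 2.468 g H, 28.932 g Cl.
n(C) = 68.6/12.01 = 5.712, n(H) = 2.468/1.008 = 2.448, n(Cl) = 28.932/35.45 = 0.8161
Ratios (÷ 0.8161): C 6.999, H 3.000, Cl 1.000
→ C7H3Cl

C7H3Cl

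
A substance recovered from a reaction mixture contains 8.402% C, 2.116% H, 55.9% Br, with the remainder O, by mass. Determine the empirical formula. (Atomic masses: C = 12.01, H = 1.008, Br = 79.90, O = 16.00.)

CH3BrO3

Assume 100 g: 8.402 g C, 2.116 g H, 55.9 g Br, 33.582 g O.
n(C) = 8.402/12.01 = 0.6996, n(H) = 2.116/1.008 = 2.099, n(Br) = 55.9/79.90 = 0.6996, n(O) = 33.582/16.00 = 2.099
Smallest is C at 0.6996 mol; normalising gives C 1.000, H 3.001, Br 1.000, O 3.000
→ CH3BrO3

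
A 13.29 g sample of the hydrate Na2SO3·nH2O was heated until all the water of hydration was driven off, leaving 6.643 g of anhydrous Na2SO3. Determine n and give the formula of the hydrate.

Mass of water lost = 13.29 − 6.643 = 6.647 g → 6.647 / 18.02 = 0.3689 mol H2O
Molar mass of Na2SO3 = 126.05 g/mol → mol Na2SO3 = 6.643 / 126.05 = 0.0527
n = 0.3689 / 0.0527 = 7.00 ≈ 7 → Na2SO3·7H2O

Na2SO3·7H2O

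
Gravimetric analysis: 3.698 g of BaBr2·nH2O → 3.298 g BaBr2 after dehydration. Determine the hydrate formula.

Mass of water lost = 3.698 − 3.298 = 0.4 g → 0.4 / 18.02 = 0.0222 mol H2O
Molar mass of BaBr2 = 297.13 g/mol → mol BaBr2 = 3.298 / 297.13 = 0.0111
n = 0.0222 / 0.0111 = 2.00 ≈ 2 → BaBr2·2H2O

BaBr2·2H2O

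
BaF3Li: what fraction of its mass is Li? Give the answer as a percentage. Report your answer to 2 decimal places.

Molar mass = 1(137.33) + 3(19.00) + 1(6.94) = 201.270 g/mol
Mass of Li per mole = 1 × 6.94 = 6.940 g
% Li = 6.940 / 201.270 × 100 = 3.45%

3.45%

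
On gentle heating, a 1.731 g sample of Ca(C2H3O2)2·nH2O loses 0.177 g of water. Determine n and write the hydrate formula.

Ca(C2H3O2)2·H2O

Mass of anhydrous Ca(C2H3O2)2 = 1.731 − 0.177 = 1.554 g
mol H2O = 0.177 / 18.02 = 0.009822
Molar mass of Ca(C2H3O2)2 = 158.17 g/mol → mol Ca(C2H3O2)2 = 1.554 / 158.17 = 0.009825
n = 0.009822 / 0.009825 = 1.00 ≈ 1 → Ca(C2H3O2)2·H2O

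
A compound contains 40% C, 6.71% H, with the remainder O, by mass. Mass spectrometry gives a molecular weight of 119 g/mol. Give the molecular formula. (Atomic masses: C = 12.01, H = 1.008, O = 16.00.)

Assume 100 g: 40 g C, 6.71 g H, 53.29 g O.
C: 40 g ÷ 12.01 g/mol = 3.331 mol
H: 6.71 g ÷ 1.008 g/mol = 6.657 mol
O: 53.29 g ÷ 16.00 g/mol = 3.331 mol
Divide by the smallest (3.331 mol C): C 1.000, H 1.999, O 1.000
≈ 1:2:1 → CH2O
Empirical-formula mass = 30.03 g/mol
n = 119 / 30.03 = 3.96 ≈ 4
Molecular formula = (CH2O)×4 = C4H8O4

C4H8O4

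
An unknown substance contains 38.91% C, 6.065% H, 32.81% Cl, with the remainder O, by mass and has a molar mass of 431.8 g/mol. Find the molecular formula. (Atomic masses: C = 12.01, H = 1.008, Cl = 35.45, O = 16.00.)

C14H26Cl4O6

Assume 100 g: 38.91 g C, 6.065 g H, 32.81 g Cl, 22.215 g O.
Moles — C: 38.91 / 12.01 = 3.24 mol; H: 6.065 / 1.008 = 6.017 mol; Cl: 32.81 / 35.45 = 0.9255 mol; O: 22.215 / 16.00 = 1.388 mol
Ratios (÷ 0.9255): C 3.500, H 6.501, Cl 1.000, O 1.500
Multiply by 2: C 7.00, H 13.00, Cl 2.00, O 3.00 → C7H13Cl2O3
Empirical-formula mass = 216.07 g/mol
n = 431.8 / 216.07 = 2.00 ≈ 2
Molecular formula = (C7H13Cl2O3)×2 = C14H26Cl4O6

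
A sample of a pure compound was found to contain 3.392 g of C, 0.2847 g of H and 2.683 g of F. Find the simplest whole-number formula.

C2H2F

n(C) = 3.392/12.01 = 0.2824, n(H) = 0.2847/1.008 = 0.2824, n(F) = 2.683/19.00 = 0.1412
Divide by the smallest (0.1412 mol F): C 2.000, H 2.000, F 1.000
→ C2H2F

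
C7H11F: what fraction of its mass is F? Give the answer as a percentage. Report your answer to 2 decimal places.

Molar mass = 7(12.01) + 11(1.008) + 1(19.00) = 114.158 g/mol
Mass of F per mole = 1 × 19.00 = 19.000 g
% F = 19.000 / 114.158 × 100 = 16.64%

16.64%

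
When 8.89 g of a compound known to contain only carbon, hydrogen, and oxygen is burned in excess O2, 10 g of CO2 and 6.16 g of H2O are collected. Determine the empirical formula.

C2H6O3

mol C = 10 / 44.01 = 0.2272; mass C = 0.2272 × 12.01 = 2.729 g
mol H = 2 × (6.16 / 18.02) = 0.6837; mass H = 0.6837 × 1.008 = 0.6892 g
mass O = 8.89 − (3.418) = 5.472 g → mol O = 0.3420
Ratios (÷ 0.2272): C 1.000, H 3.009, O 1.505
Scaling by 2: C 2.00, H 6.02, O 3.01 → C2H6O3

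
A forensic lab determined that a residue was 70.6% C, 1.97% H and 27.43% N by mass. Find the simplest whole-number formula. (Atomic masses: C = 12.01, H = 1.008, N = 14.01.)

C3HN

Assume 100 g: 70.6 g C, 1.97 g H, 27.43 g N.
C: 70.6 g ÷ 12.01 g/mol = 5.878 mol
H: 1.97 g ÷ 1.008 g/mol = 1.954 mol
N: 27.43 g ÷ 14.01 g/mol = 1.958 mol
Smallest is H at 1.954 mol; normalising gives C 3.008, H 1.000, N 1.002
Ratio ≈ 3:1:1, so the empirical formula is C3HN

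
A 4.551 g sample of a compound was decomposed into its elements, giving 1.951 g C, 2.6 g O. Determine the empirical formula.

CO

C: 1.951 g ÷ 12.01 g/mol = 0.1624 mol
O: 2.6 g ÷ 16.00 g/mol = 0.1625 mol
Ratios (÷ 0.1624): C 1.000, O 1.000
≈ 1:1 → CO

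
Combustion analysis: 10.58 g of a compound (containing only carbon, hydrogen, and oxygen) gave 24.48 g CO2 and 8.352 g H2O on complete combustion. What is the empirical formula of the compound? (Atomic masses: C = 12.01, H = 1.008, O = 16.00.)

C3H5O

mol C = 24.48 / 44.01 = 0.5562; mass C = 0.5562 × 12.01 = 6.680 g
mol H = 2 × (8.352 / 18.02) = 0.9270; mass H = 0.9270 × 1.008 = 0.9344 g
mass O = 10.58 − (7.615) = 2.965 g → mol O = 0.1853
Ratios (÷ 0.1853): C 3.001, H 5.002, O 1.000
Ratio ≈ 3:5:1, so the empirical formula is C3H5O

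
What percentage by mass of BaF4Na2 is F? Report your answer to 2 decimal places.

29.31%

Molar mass = 1(137.33) + 4(19.00) + 2(22.99) = 259.310 g/mol
Mass of F per mole = 4 × 19.00 = 76.000 g
% F = 76.000 / 259.310 × 100 = 29.31%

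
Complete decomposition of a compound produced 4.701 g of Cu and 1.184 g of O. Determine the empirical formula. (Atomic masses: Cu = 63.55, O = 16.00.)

Moles — Cu: 4.701 / 63.55 = 0.07397 mol; O: 1.184 / 16.00 = 0.074 mol
Smallest is Cu at 0.07397 mol; normalising gives Cu 1.000, O 1.000
≈ 1:1 → CuO

CuO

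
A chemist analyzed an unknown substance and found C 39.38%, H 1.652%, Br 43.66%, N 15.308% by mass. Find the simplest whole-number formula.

Assume 100 g: 39.38 g C, 1.652 g H, 43.66 g Br, 15.308 g N.
C: 39.38 g ÷ 12.01 g/mol = 3.279 mol
H: 1.652 g ÷ 1.008 g/mol = 1.639 mol
Br: 43.66 g ÷ 79.90 g/mol = 0.5464 mol
N: 15.308 g ÷ 14.01 g/mol = 1.093 mol
Divide by the smallest (0.5464 mol Br): C 6.001, H 2.999, Br 1.000, N 2.000
≈ 6:3:1:2 → C6H3BrN2

C6H3BrN2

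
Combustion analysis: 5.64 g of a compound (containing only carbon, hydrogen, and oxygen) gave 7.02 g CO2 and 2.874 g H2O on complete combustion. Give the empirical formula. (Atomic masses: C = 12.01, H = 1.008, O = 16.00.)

mol C = 7.02 / 44.01 = 0.1595; mass C = 0.1595 × 12.01 = 1.916 g
mol H = 2 × (2.874 / 18.02) = 0.3190; mass H = 0.3190 × 1.008 = 0.3215 g
mass O = 5.64 − (2.237) = 3.403 g → mol O = 0.2127
Smallest is C at 0.1595 mol; normalising gives C 1.000, H 2.000, O 1.333
Multiply by 3: C 3.00, H 6.00, O 4.00 → C3H6O4

C3H6O4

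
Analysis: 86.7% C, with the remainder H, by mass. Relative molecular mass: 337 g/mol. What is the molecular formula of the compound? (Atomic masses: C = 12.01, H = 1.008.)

C24H44

Assume 100 g: 86.7 g C, 13.3 g H.
C: 86.7 g ÷ 12.01 g/mol = 7.219 mol
H: 13.3 g ÷ 1.008 g/mol = 13.19 mol
Ratios (÷ 7.219): C 1.000, H 1.828
×6: C 6.00, H 10.97 → C6H11
Empirical-formula mass = 83.15 g/mol
n = 337 / 83.15 = 4.05 ≈ 4
Molecular formula = (C6H11)×4 = C24H44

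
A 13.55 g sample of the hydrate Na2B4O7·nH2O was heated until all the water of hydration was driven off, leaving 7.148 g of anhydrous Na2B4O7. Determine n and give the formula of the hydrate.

Na2B4O7·10H2O

Mass of water lost = 13.55 − 7.148 = 6.402 g → 6.402 / 18.02 = 0.3553 mol H2O
Molar mass of Na2B4O7 = 201.22 g/mol → mol Na2B4O7 = 7.148 / 201.22 = 0.03552
n = 0.3553 / 0.03552 = 10.00 ≈ 10 → Na2B4O7·10H2O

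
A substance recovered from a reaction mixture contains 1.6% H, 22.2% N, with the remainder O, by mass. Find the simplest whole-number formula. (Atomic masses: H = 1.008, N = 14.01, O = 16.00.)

HNO3

Assume 100 g: 1.6 g H, 22.2 g N, 76.2 g O.
Moles — H: 1.6 / 1.008 = 1.587 mol; N: 22.2 / 14.01 = 1.585 mol; O: 76.2 / 16.00 = 4.763 mol
Divide by the smallest (1.585 mol N): H 1.002, N 1.000, O 3.006
Ratio ≈ 1:1:3, so the empirical formula is HNO3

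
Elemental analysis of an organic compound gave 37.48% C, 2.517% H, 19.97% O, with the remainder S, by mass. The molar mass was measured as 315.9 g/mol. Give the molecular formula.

C10H8O4S4

Assume 100 g: 37.48 g C, 2.517 g H, 19.97 g O, 40.033 g S.
C: 37.48 g ÷ 12.01 g/mol = 3.121 mol
H: 2.517 g ÷ 1.008 g/mol = 2.497 mol
O: 19.97 g ÷ 16.00 g/mol = 1.248 mol
S: 40.033 g ÷ 32.07 g/mol = 1.248 mol
Divide by the smallest (1.248 mol O): C 2.500, H 2.001, O 1.000, S 1.000
×2: C 5.00, H 4.00, O 2.00, S 2.00 → C5H4O2S2
Empirical-formula mass = 160.22 g/mol
n = 315.9 / 160.22 = 1.97 ≈ 2
Molecular formula = (C5H4O2S2)×2 = C10H8O4S4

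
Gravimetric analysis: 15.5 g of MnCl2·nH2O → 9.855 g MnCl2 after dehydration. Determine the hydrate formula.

MnCl2·4H2O

Mass of water lost = 15.5 − 9.855 = 5.645 g → 5.645 / 18.02 = 0.3133 mol H2O
Molar mass of MnCl2 = 125.84 g/mol → mol MnCl2 = 9.855 / 125.84 = 0.07831
n = 0.3133 / 0.07831 = 4.00 ≈ 4 → MnCl2·4H2O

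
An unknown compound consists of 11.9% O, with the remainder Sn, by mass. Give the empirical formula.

Assume 100 g: 11.9 g O, 88.1 g Sn.
Moles — O: 11.9 / 16.00 = 0.7438 mol; Sn: 88.1 / 118.71 = 0.7421 mol
Ratios (÷ 0.7421): O 1.002, Sn 1.000
≈ 1:1 → OSn

OSn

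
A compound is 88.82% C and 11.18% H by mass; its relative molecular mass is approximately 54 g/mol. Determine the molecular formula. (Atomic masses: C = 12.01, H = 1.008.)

Assume 100 g: 88.82 g C, 11.18 g H.
Moles — C: 88.82 / 12.01 = 7.396 mol; H: 11.18 / 1.008 = 11.09 mol
Ratios (÷ 7.396): C 1.000, H 1.500
Scaling by 2: C 2.00, H 3.00 → C2H3
Empirical-formula mass = 27.04 g/mol
n = 54 / 27.04 = 2.00 ≈ 2
Molecular formula = (C2H3)×2 = C4H6

C4H6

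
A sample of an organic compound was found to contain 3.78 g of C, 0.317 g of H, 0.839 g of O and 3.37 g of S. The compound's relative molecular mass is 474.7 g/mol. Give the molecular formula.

C: 3.78 g ÷ 12.01 g/mol = 0.3147 mol
H: 0.317 g ÷ 1.008 g/mol = 0.3145 mol
O: 0.839 g ÷ 16.00 g/mol = 0.05244 mol
S: 3.37 g ÷ 32.07 g/mol = 0.1051 mol
Ratios (÷ 0.05244): C 6.002, H 5.997, O 1.000, S 2.004
Ratio ≈ 6:6:1:2, so the empirical formula is C6H6OS2
Empirical-formula mass = 158.25 g/mol
n = 474.7 / 158.25 = 3.00 ≈ 3
Molecular formula = (C6H6OS2)×3 = C18H18O3S6

C18H18O3S6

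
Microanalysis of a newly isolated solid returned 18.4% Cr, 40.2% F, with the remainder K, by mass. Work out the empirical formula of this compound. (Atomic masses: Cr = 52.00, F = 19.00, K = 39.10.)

CrF6K3

Assume 100 g: 18.4 g Cr, 40.2 g F, 41.4 g K.
Cr: 18.4 g ÷ 52.00 g/mol = 0.3538 mol
F: 40.2 g ÷ 19.00 g/mol = 2.116 mol
K: 41.4 g ÷ 39.10 g/mol = 1.059 mol
Divide by the smallest (0.3538 mol Cr): Cr 1.000, F 5.979, K 2.992
Ratio ≈ 1:6:3, so the empirical formula is CrF6K3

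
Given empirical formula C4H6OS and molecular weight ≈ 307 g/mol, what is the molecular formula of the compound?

C12H18O3S3

Empirical-formula mass = 102.16 g/mol
n = 307 / 102.16 = 3.01 ≈ 3
Molecular formula = (C4H6OS)3 = C12H18O3S3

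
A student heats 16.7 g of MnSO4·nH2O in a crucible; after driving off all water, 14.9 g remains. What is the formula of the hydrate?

Mass of water lost = 16.7 − 14.9 = 1.8 g → 1.8 / 18.02 = 0.09989 mol H2O
Molar mass of MnSO4 = 151.01 g/mol → mol MnSO4 = 14.9 / 151.01 = 0.09867
n = 0.09989 / 0.09867 = 1.01 ≈ 1 → MnSO4·H2O

MnSO4·H2O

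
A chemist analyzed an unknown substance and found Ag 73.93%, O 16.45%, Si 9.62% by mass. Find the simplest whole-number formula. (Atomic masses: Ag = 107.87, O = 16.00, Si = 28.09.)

Assume 100 g: 73.93 g Ag, 16.45 g O, 9.62 g Si.
n(Ag) = 73.93/107.87 = 0.6854, n(O) = 16.45/16.00 = 1.028, n(Si) = 9.62/28.09 = 0.3425
Ratios (÷ 0.3425): Ag 2.001, O 3.002, Si 1.000
→ Ag2O3Si

Ag2O3Si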